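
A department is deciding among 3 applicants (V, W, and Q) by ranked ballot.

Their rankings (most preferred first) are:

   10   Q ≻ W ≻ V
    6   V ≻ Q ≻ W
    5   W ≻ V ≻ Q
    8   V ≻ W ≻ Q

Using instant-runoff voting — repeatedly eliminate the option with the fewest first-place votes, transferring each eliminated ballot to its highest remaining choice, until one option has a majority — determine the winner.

Round 1: V 14, Q 10, W 5. W has the fewest and is eliminated.
Round 2: V 19, Q 10. V has a majority.

V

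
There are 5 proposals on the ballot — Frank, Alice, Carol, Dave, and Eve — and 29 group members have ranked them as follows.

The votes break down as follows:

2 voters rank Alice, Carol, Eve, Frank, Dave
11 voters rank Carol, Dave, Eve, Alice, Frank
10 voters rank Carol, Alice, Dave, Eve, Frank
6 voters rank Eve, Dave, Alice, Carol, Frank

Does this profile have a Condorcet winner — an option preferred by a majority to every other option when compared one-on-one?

Head-to-head results (29 voters total):
Frank vs Alice: Alice wins 29–0.
Frank vs Carol: Carol wins 29–0.
Frank vs Dave: Dave wins 27–2.
Frank vs Eve: Eve wins 29–0.
Alice vs Carol: Carol wins 21–8.
Alice vs Dave: Dave wins 17–12.
Alice vs Eve: Eve wins 17–12.
Carol vs Dave: Carol wins 23–6.
Carol vs Eve: Carol wins 23–6.
Dave vs Eve: Dave wins 21–8.
Carol beats each rival — Frank (29–0), Alice (21–8), Dave (23–6), Eve (23–6) — so Carol is the Condorcet winner.

Yes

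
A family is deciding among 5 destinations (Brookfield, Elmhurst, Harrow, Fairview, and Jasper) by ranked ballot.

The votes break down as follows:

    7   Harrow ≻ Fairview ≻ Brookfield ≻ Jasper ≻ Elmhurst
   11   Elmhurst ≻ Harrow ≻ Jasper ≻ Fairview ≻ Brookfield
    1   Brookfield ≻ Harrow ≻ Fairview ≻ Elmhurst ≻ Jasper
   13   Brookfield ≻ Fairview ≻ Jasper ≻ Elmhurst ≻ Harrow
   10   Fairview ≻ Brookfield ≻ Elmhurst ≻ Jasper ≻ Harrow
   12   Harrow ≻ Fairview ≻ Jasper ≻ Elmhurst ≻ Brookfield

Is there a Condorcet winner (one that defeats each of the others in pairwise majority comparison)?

No

Head-to-head results (54 voters total):
Brookfield vs Elmhurst: Brookfield wins 31–23.
Brookfield vs Harrow: Harrow wins 30–24.
Brookfield vs Fairview: Fairview wins 40–14.
Brookfield vs Jasper: Brookfield wins 31–23.
Elmhurst vs Harrow: Elmhurst wins 34–20.
Elmhurst vs Fairview: Fairview wins 43–11.
Elmhurst vs Jasper: Jasper wins 32–22.
Harrow vs Fairview: Harrow wins 31–23.
Harrow vs Jasper: Harrow wins 31–23.
Fairview vs Jasper: Fairview wins 43–11.
No candidate beats all others: Brookfield beats Elmhurst beats Harrow beats Brookfield, a majority cycle.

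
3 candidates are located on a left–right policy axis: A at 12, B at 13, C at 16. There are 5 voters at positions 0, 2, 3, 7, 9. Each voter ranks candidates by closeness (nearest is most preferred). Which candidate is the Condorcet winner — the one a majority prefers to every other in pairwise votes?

A

With single-peaked preferences on a line, the Condorcet winner is the candidate closest to the median voter.
The median voter (position 3) is closest to A at 12.
Check: A vs B — voters closer to A: 5 of 5.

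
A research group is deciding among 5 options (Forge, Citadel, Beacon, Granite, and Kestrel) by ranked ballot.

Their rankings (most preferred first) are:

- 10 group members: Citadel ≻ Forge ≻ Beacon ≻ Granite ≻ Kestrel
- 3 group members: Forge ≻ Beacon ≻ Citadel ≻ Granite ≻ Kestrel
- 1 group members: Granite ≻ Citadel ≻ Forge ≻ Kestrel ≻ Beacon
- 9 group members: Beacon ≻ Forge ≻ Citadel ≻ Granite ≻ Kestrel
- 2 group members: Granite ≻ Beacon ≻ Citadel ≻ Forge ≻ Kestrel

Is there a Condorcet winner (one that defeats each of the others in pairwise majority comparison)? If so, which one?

Head-to-head results (25 voters total):
Forge vs Citadel: Citadel wins 13–12.
Forge vs Beacon: Forge wins 14–11.
Forge vs Granite: Forge wins 22–3.
Forge vs Kestrel: Forge wins 25–0.
Citadel vs Beacon: Beacon wins 14–11.
Citadel vs Granite: Citadel wins 22–3.
Citadel vs Kestrel: Citadel wins 25–0.
Beacon vs Granite: Beacon wins 22–3.
Beacon vs Kestrel: Beacon wins 24–1.
Granite vs Kestrel: Granite wins 25–0.
No candidate beats all others: Forge beats Beacon beats Citadel beats Forge, a majority cycle.

No Condorcet winner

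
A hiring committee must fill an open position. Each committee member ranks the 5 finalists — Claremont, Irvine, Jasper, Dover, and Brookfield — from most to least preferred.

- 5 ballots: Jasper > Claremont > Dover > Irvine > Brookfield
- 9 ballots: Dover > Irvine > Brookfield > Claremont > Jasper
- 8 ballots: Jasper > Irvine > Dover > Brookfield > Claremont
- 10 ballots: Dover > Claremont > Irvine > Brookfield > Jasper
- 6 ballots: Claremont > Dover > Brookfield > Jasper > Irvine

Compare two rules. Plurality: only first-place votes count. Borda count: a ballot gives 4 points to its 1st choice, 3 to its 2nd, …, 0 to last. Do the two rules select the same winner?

Yes

Plurality first-place counts: Claremont 6, Irvine 0, Jasper 13, Dover 19, Brookfield 0 → Dover.
Borda totals: Claremont 78, Irvine 76, Jasper 58, Dover 120, Brookfield 48 → Dover.
The two rules agree on Dover.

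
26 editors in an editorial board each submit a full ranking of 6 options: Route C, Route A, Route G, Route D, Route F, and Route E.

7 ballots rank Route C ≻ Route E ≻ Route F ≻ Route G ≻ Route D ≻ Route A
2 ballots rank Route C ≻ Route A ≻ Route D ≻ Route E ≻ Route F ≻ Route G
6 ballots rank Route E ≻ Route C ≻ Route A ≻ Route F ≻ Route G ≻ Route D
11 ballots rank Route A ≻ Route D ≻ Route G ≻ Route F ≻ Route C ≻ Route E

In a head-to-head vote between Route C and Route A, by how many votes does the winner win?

Ballots ranking Route C above Route A: 7+2+6 = 15.
Ballots ranking Route A above Route C: 11.
Route C wins 15–11, a margin of 4.

4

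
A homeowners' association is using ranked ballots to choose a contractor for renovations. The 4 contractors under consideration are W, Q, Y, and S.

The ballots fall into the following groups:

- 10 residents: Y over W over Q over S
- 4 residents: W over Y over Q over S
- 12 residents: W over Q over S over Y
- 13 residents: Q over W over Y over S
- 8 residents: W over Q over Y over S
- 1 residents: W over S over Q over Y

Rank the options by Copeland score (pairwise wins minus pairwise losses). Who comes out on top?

Pairwise results:
  W vs Q: W wins 35–13.
  W vs Y: W wins 38–10.
  W vs S: W wins 48–0.
  Q vs Y: Q wins 34–14.
  Q vs S: Q wins 47–1.
  Y vs S: Y wins 35–13.
Copeland scores (wins − losses):
  W: 3 − 0 = 3
  Q: 2 − 1 = 1
  Y: 1 − 2 = -1
  S: 0 − 3 = -3
W has the best Copeland score.

W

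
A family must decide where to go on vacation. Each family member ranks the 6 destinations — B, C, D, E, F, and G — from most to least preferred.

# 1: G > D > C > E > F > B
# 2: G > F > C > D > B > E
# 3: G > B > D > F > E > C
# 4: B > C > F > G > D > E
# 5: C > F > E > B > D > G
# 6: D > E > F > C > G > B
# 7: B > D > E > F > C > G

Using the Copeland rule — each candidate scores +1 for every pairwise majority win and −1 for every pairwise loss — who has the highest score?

F

Pairwise results:
  B vs C: C wins 4–3.
  B vs D: B wins 4–3.
  B vs E: B wins 4–3.
  B vs F: F wins 4–3.
  B vs G: G wins 4–3.
  C vs D: D wins 4–3.
  C vs E: C wins 4–3.
  C vs F: F wins 4–3.
  C vs G: C wins 4–3.
  D vs E: D wins 6–1.
  D vs F: D wins 4–3.
  D vs G: G wins 4–3.
  E vs F: F wins 4–3.
  E vs G: G wins 4–3.
  F vs G: F wins 4–3.
Copeland scores (wins − losses):
  B: 2 − 3 = -1
  C: 3 − 2 = 1
  D: 3 − 2 = 1
  E: 0 − 5 = -5
  F: 4 − 1 = 3
  G: 3 − 2 = 1
F has the best Copeland score.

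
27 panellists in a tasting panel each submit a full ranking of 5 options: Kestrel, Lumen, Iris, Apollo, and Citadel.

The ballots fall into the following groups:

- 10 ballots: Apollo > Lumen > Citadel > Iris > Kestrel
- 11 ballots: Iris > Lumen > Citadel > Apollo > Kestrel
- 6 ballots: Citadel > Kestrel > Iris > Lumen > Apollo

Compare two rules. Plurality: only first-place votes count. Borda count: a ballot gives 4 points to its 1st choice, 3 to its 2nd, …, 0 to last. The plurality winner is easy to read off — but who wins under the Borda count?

Lumen

Plurality first-place counts: Kestrel 0, Lumen 0, Iris 11, Apollo 10, Citadel 6 → Iris.
Borda totals: Kestrel 18, Lumen 69, Iris 66, Apollo 51, Citadel 66 → Lumen.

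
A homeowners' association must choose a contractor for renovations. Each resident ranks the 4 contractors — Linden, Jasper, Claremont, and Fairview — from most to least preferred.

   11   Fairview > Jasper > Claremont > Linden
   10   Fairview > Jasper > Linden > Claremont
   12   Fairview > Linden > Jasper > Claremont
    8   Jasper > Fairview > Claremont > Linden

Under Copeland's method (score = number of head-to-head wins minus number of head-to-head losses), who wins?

Fairview

Pairwise results:
  Linden vs Jasper: Jasper wins 29–12.
  Linden vs Claremont: Linden wins 22–19.
  Linden vs Fairview: Fairview wins 41–0.
  Jasper vs Claremont: Jasper wins 41–0.
  Jasper vs Fairview: Fairview wins 33–8.
  Claremont vs Fairview: Fairview wins 41–0.
Copeland scores (wins − losses):
  Linden: 1 − 2 = -1
  Jasper: 2 − 1 = 1
  Claremont: 0 − 3 = -3
  Fairview: 3 − 0 = 3
Fairview has the best Copeland score.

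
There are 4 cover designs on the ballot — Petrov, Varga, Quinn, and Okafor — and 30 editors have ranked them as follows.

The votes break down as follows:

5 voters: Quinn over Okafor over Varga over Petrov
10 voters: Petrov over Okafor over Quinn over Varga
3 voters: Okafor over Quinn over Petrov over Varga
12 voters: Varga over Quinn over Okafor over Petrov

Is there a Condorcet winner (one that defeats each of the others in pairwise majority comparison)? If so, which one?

Quinn

Head-to-head results (30 voters total):
Petrov vs Varga: Varga wins 17–13.
Petrov vs Quinn: Quinn wins 20–10.
Petrov vs Okafor: Okafor wins 20–10.
Varga vs Quinn: Quinn wins 18–12.
Varga vs Okafor: Okafor wins 18–12.
Quinn vs Okafor: Quinn wins 17–13.
Quinn beats each rival — Petrov (20–10), Varga (18–12), Okafor (17–13) — so Quinn is the Condorcet winner.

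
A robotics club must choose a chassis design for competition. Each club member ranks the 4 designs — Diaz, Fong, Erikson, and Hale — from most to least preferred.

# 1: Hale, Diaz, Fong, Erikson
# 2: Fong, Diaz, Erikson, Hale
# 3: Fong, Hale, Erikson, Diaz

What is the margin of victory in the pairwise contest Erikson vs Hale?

Ballots ranking Erikson above Hale: 1.
Ballots ranking Hale above Erikson: 2.
Hale wins 2–1, a margin of 1.

1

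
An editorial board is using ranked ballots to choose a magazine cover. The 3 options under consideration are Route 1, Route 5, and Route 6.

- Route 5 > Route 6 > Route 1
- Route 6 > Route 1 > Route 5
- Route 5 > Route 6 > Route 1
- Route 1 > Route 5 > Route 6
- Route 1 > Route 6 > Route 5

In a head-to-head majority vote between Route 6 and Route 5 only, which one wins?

Route 5

Ballots ranking Route 6 above Route 5: 2.
Ballots ranking Route 5 above Route 6: 3.
Route 5 wins the head-to-head, 3–2.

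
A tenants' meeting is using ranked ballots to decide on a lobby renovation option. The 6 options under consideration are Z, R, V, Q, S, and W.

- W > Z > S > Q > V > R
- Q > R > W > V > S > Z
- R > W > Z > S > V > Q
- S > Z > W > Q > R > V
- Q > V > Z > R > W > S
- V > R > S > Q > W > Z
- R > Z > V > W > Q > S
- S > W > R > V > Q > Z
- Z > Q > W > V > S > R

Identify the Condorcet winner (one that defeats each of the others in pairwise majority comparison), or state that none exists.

Head-to-head results (9 voters total):
Z vs R: R wins 5–4.
Z vs V: Z wins 5–4.
Z vs Q: Z wins 5–4.
Z vs S: Z wins 5–4.
Z vs W: W wins 5–4.
R vs V: R wins 5–4.
R vs Q: Q wins 5–4.
R vs S: R wins 5–4.
R vs W: R wins 5–4.
V vs Q: Q wins 5–4.
V vs S: V wins 5–4.
V vs W: W wins 6–3.
Q vs S: S wins 5–4.
Q vs W: W wins 5–4.
S vs W: W wins 6–3.
No candidate beats all others: Z beats Q beats R beats Z, a majority cycle.

None — there is no Condorcet winner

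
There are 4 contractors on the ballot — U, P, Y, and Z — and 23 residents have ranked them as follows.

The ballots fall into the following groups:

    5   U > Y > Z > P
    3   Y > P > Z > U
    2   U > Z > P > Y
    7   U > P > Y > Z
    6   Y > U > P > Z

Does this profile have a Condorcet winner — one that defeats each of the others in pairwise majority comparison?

Head-to-head results (23 voters total):
U vs P: U wins 20–3.
U vs Y: U wins 14–9.
U vs Z: U wins 20–3.
P vs Y: Y wins 14–9.
P vs Z: P wins 16–7.
Y vs Z: Y wins 21–2.
U beats each rival — P (20–3), Y (14–9), Z (20–3) — so U is the Condorcet winner.

Yes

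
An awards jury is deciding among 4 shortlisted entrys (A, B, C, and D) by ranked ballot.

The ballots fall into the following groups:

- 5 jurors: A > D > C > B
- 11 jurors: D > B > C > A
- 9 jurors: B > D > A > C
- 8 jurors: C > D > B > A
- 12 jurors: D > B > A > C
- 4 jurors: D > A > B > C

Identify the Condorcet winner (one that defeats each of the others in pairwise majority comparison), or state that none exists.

Head-to-head results (49 voters total):
A vs B: B wins 40–9.
A vs C: A wins 30–19.
A vs D: D wins 44–5.
B vs C: B wins 36–13.
B vs D: D wins 40–9.
C vs D: D wins 41–8.
D beats each rival — A (44–5), B (40–9), C (41–8) — so D is the Condorcet winner.

D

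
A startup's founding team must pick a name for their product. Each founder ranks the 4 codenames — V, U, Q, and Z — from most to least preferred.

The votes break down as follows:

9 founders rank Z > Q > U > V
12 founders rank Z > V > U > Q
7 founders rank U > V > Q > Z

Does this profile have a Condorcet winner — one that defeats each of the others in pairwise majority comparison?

Head-to-head results (28 voters total):
V vs U: U wins 16–12.
V vs Q: V wins 19–9.
V vs Z: Z wins 21–7.
U vs Q: U wins 19–9.
U vs Z: Z wins 21–7.
Q vs Z: Z wins 21–7.
Z beats each rival — V (21–7), U (21–7), Q (21–7) — so Z is the Condorcet winner.

Yes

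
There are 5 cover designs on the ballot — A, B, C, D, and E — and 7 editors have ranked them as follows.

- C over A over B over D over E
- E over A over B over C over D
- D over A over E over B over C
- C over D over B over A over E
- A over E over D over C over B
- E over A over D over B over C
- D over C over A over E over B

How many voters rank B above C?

3

Ballots ranking B above C: 3.
Ballots ranking C above B: 4.
So 3 of 7 voters prefer B to C.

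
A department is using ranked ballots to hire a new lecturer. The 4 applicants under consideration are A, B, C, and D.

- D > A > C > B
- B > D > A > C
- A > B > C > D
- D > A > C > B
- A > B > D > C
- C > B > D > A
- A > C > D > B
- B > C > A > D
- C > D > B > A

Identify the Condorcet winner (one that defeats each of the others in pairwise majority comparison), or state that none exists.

None — there is no Condorcet winner

Head-to-head results (9 voters total):
A vs B: A wins 5–4.
A vs C: A wins 6–3.
A vs D: D wins 5–4.
B vs C: C wins 5–4.
B vs D: B wins 5–4.
C vs D: C wins 5–4.
No candidate beats all others: A beats B beats D beats A, a majority cycle.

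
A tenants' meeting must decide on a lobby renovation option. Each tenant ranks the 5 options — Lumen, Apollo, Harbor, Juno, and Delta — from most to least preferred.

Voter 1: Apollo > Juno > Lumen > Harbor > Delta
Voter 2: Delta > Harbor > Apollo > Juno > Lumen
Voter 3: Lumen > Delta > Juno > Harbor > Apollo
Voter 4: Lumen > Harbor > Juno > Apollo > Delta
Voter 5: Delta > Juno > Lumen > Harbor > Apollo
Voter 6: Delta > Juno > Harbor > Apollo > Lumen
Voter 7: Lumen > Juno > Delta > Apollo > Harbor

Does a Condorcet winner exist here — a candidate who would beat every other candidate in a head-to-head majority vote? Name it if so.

Head-to-head results (7 voters total):
Lumen vs Apollo: Lumen wins 4–3.
Lumen vs Harbor: Lumen wins 5–2.
Lumen vs Juno: Juno wins 4–3.
Lumen vs Delta: Lumen wins 4–3.
Apollo vs Harbor: Harbor wins 5–2.
Apollo vs Juno: Juno wins 5–2.
Apollo vs Delta: Delta wins 5–2.
Harbor vs Juno: Juno wins 5–2.
Harbor vs Delta: Delta wins 5–2.
Juno vs Delta: Delta wins 4–3.
No candidate beats all others: Lumen beats Delta beats Juno beats Lumen, a majority cycle.

None — there is no Condorcet winner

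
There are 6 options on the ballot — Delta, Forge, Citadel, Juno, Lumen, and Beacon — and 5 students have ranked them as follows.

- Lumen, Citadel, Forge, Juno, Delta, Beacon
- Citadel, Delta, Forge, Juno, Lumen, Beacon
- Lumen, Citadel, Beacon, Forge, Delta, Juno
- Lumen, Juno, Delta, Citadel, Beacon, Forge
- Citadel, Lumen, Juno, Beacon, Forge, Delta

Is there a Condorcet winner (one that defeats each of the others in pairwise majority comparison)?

Yes

Head-to-head results (5 voters total):
Delta vs Forge: Forge wins 3–2.
Delta vs Citadel: Citadel wins 4–1.
Delta vs Juno: Juno wins 3–2.
Delta vs Lumen: Lumen wins 4–1.
Delta vs Beacon: Delta wins 3–2.
Forge vs Citadel: Citadel wins 5–0.
Forge vs Juno: Forge wins 3–2.
Forge vs Lumen: Lumen wins 4–1.
Forge vs Beacon: Beacon wins 3–2.
Citadel vs Juno: Citadel wins 4–1.
Citadel vs Lumen: Lumen wins 3–2.
Citadel vs Beacon: Citadel wins 5–0.
Juno vs Lumen: Lumen wins 4–1.
Juno vs Beacon: Juno wins 4–1.
Lumen vs Beacon: Lumen wins 5–0.
Lumen beats each rival — Delta (4–1), Forge (4–1), Citadel (3–2), Juno (4–1), Beacon (5–0) — so Lumen is the Condorcet winner.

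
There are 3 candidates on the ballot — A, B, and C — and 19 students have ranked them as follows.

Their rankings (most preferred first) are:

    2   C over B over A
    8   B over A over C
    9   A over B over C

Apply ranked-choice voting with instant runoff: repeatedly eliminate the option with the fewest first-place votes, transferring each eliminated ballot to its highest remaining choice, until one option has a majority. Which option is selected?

Round 1: A 9, B 8, C 2. C has the fewest and is eliminated.
Round 2: B 10, A 9. B has a majority.

B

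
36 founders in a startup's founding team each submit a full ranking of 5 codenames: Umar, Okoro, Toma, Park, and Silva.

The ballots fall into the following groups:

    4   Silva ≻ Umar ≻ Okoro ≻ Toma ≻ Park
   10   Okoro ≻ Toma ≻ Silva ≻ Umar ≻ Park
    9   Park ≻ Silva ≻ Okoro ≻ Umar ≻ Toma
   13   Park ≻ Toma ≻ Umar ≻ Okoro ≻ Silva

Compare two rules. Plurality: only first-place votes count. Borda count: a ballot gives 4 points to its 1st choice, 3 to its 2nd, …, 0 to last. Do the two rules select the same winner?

Plurality first-place counts: Umar 0, Okoro 10, Toma 0, Park 22, Silva 4 → Park.
Borda totals: Umar 57, Okoro 79, Toma 73, Park 88, Silva 63 → Park.
The two rules agree on Park.

Yes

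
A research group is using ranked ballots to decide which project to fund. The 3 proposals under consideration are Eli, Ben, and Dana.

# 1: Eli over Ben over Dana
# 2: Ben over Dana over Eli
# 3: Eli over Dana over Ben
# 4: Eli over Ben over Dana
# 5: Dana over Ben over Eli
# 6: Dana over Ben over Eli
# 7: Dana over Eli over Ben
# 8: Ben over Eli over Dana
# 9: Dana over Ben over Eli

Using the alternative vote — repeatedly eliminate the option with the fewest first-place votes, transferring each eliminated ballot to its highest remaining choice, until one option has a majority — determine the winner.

Dana

Round 1: Dana 4, Eli 3, Ben 2. Ben has the fewest and is eliminated.
Round 2: Dana 5, Eli 4. Dana has a majority.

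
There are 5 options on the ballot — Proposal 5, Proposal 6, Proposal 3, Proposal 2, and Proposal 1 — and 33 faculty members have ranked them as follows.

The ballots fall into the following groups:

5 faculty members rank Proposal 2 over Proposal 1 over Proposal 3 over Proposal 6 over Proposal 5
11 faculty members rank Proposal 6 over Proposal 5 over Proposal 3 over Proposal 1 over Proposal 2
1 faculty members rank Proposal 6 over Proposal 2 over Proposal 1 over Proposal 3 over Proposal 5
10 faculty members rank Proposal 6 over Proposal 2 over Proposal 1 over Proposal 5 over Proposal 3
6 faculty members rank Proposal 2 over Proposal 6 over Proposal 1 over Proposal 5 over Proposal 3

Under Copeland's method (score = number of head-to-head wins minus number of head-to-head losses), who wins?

Proposal 6

Pairwise results:
  Proposal 5 vs Proposal 6: Proposal 6 wins 33–0.
  Proposal 5 vs Proposal 3: Proposal 5 wins 27–6.
  Proposal 5 vs Proposal 2: Proposal 2 wins 22–11.
  Proposal 5 vs Proposal 1: Proposal 1 wins 22–11.
  Proposal 6 vs Proposal 3: Proposal 6 wins 28–5.
  Proposal 6 vs Proposal 2: Proposal 6 wins 22–11.
  Proposal 6 vs Proposal 1: Proposal 6 wins 28–5.
  Proposal 3 vs Proposal 2: Proposal 2 wins 22–11.
  Proposal 3 vs Proposal 1: Proposal 1 wins 22–11.
  Proposal 2 vs Proposal 1: Proposal 2 wins 22–11.
Copeland scores (wins − losses):
  Proposal 5: 1 − 3 = -2
  Proposal 6: 4 − 0 = 4
  Proposal 3: 0 − 4 = -4
  Proposal 2: 3 − 1 = 2
  Proposal 1: 2 − 2 = 0
Proposal 6 has the best Copeland score.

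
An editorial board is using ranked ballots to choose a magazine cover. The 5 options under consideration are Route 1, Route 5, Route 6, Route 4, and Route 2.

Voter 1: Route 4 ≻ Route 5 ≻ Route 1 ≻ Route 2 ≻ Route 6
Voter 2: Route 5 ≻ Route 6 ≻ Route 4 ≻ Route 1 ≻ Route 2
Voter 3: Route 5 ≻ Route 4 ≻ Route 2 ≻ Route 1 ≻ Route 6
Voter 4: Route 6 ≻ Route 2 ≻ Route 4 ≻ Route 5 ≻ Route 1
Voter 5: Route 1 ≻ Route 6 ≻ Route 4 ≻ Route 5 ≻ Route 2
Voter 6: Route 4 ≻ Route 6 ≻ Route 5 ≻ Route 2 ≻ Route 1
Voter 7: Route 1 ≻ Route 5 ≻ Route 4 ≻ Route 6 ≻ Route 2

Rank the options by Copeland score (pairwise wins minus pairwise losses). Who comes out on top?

Route 4

Pairwise results:
  Route 1 vs Route 5: Route 5 wins 5–2.
  Route 1 vs Route 6: Route 1 wins 4–3.
  Route 1 vs Route 4: Route 4 wins 5–2.
  Route 1 vs Route 2: Route 1 wins 4–3.
  Route 5 vs Route 6: Route 5 wins 4–3.
  Route 5 vs Route 4: Route 4 wins 4–3.
  Route 5 vs Route 2: Route 5 wins 6–1.
  Route 6 vs Route 4: Route 4 wins 4–3.
  Route 6 vs Route 2: Route 6 wins 5–2.
  Route 4 vs Route 2: Route 4 wins 6–1.
Copeland scores (wins − losses):
  Route 1: 2 − 2 = 0
  Route 5: 3 − 1 = 2
  Route 6: 1 − 3 = -2
  Route 4: 4 − 0 = 4
  Route 2: 0 − 4 = -4
Route 4 has the best Copeland score.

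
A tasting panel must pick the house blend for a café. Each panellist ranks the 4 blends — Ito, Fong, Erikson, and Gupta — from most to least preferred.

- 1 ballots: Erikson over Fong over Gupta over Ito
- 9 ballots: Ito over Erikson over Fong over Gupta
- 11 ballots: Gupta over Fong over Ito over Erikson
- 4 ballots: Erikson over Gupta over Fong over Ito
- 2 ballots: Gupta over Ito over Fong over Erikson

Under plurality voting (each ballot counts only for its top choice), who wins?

First-place vote totals:
  Ito: 9
  Fong: 0
  Erikson: 5
  Gupta: 13
Gupta has the most first-place votes.

Gupta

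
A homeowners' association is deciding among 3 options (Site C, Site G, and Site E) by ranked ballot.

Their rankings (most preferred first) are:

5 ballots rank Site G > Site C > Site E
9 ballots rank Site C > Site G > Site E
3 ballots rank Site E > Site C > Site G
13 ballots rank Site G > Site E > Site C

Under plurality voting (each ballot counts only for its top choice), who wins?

Site G

First-place vote totals:
  Site C: 9
  Site G: 18
  Site E: 3
Site G has the most first-place votes.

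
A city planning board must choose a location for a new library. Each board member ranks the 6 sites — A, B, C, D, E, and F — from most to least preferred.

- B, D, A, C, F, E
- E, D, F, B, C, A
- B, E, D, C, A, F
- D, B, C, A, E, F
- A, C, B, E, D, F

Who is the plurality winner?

B

First-place vote totals:
  A: 1
  B: 2
  C: 0
  D: 1
  E: 1
  F: 0
B has the most first-place votes.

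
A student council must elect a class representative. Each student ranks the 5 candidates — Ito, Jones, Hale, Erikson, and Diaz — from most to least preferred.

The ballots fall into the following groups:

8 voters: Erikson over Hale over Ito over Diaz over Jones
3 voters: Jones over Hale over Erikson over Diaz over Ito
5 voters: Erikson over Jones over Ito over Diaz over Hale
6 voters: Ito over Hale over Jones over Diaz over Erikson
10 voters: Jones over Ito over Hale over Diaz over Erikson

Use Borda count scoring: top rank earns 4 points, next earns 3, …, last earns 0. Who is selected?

Borda scores:
  Ito: 8·2 + 3·0 + 5·2 + 6·4 + 10·3 = 80
  Jones: 8·0 + 3·4 + 5·3 + 6·2 + 10·4 = 79
  Hale: 8·3 + 3·3 + 5·0 + 6·3 + 10·2 = 71
  Erikson: 8·4 + 3·2 + 5·4 + 6·0 + 10·0 = 58
  Diaz: 8·1 + 3·1 + 5·1 + 6·1 + 10·1 = 32
Ito has the highest total.

Ito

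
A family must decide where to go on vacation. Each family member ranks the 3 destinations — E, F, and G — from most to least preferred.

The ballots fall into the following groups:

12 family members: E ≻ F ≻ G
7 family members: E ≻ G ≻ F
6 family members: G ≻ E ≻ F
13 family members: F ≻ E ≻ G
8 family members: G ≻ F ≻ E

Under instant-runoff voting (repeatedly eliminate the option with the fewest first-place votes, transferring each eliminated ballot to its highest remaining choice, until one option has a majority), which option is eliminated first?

F

Round 1: E 19, G 14, F 13. F has the fewest and is eliminated.
Round 2: E 32, G 14. E has a majority.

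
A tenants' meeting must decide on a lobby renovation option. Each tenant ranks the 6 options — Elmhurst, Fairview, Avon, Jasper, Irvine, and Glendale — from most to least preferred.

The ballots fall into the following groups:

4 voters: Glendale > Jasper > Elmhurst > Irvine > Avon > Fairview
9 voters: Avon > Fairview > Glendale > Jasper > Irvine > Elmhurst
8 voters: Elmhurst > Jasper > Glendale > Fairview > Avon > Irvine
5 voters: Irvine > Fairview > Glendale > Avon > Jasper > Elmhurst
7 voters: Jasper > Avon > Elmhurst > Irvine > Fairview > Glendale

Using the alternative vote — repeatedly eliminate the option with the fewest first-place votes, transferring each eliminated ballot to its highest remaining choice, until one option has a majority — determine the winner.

Round 1: Avon 9, Elmhurst 8, Jasper 7, Irvine 5, Glendale 4, Fairview 0. Fairview has the fewest and is eliminated.
Round 2: Avon 9, Elmhurst 8, Jasper 7, Irvine 5, Glendale 4. Glendale has the fewest and is eliminated.
Round 3: Jasper 11, Avon 9, Elmhurst 8, Irvine 5. Irvine has the fewest and is eliminated.
Round 4: Avon 14, Jasper 11, Elmhurst 8. Elmhurst has the fewest and is eliminated.
Round 5: Jasper 19, Avon 14. Jasper has a majority.

Jasper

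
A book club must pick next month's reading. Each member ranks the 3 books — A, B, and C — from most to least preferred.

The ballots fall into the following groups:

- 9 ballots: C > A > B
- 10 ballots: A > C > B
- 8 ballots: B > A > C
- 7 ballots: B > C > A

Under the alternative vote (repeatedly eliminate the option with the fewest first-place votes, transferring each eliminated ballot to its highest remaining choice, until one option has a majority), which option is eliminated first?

C

Round 1: B 15, A 10, C 9. C has the fewest and is eliminated.
Round 2: A 19, B 15. A has a majority.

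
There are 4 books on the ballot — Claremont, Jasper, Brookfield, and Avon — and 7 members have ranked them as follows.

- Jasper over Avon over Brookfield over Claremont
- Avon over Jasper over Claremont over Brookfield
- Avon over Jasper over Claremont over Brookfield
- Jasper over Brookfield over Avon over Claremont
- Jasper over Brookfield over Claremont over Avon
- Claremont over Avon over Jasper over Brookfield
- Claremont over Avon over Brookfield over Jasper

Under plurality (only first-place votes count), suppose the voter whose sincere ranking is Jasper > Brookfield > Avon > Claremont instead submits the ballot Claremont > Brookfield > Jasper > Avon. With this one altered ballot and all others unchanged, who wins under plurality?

Claremont

First-place totals with the altered ballot: Claremont 3, Jasper 2, Brookfield 0, Avon 2.
The switch changes the winner from Jasper to Claremont.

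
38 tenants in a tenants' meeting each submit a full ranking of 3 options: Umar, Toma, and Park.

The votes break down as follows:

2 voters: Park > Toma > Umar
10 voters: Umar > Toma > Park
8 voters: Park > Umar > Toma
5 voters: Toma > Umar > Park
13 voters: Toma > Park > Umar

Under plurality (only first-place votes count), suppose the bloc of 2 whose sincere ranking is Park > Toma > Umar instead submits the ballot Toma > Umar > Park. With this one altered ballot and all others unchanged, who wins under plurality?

First-place totals with the altered ballot: Umar 10, Toma 20, Park 8.
The winner is unchanged: still Toma.

Toma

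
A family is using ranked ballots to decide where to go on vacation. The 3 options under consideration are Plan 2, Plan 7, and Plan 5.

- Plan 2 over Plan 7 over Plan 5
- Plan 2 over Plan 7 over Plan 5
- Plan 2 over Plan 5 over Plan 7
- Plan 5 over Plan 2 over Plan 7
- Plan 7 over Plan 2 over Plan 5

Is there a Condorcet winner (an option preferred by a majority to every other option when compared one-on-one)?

Head-to-head results (5 voters total):
Plan 2 vs Plan 7: Plan 2 wins 4–1.
Plan 2 vs Plan 5: Plan 2 wins 4–1.
Plan 7 vs Plan 5: Plan 7 wins 3–2.
Plan 2 beats each rival — Plan 7 (4–1), Plan 5 (4–1) — so Plan 2 is the Condorcet winner.

Yes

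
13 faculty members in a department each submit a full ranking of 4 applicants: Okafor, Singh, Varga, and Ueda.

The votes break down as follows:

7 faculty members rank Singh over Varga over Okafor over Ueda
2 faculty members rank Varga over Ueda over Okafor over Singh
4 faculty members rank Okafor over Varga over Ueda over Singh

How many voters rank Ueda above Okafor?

2

Ballots ranking Ueda above Okafor: 2.
Ballots ranking Okafor above Ueda: 7+4 = 11.
So 2 of 13 voters prefer Ueda to Okafor.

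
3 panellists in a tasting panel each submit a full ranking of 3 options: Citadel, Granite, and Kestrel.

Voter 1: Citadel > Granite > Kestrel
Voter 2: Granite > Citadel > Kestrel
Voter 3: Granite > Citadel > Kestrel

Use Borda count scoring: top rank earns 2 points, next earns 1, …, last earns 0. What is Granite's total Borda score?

5

Borda scores:
  Citadel: 2 + 1 + 1 = 4
  Granite: 1 + 2 + 2 = 5
  Kestrel: 0 + 0 + 0 = 0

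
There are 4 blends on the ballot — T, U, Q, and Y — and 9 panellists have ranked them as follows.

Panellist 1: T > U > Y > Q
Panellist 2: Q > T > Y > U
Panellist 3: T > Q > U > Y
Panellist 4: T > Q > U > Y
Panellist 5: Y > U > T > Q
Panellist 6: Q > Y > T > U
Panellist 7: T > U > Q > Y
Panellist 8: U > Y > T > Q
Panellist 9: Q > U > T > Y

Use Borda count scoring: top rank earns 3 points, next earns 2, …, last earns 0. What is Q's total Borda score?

14

Borda scores:
  T: 3 + 2 + 3 + 3 + 1 + 1 + 3 + 1 + 1 = 18
  U: 2 + 0 + 1 + 1 + 2 + 0 + 2 + 3 + 2 = 13
  Q: 0 + 3 + 2 + 2 + 0 + 3 + 1 + 0 + 3 = 14
  Y: 1 + 1 + 0 + 0 + 3 + 2 + 0 + 2 + 0 = 9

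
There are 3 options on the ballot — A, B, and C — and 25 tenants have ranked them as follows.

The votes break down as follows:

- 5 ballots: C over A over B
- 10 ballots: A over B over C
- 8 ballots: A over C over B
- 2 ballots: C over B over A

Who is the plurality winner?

First-place vote totals:
  A: 18
  B: 0
  C: 7
A has the most first-place votes.

A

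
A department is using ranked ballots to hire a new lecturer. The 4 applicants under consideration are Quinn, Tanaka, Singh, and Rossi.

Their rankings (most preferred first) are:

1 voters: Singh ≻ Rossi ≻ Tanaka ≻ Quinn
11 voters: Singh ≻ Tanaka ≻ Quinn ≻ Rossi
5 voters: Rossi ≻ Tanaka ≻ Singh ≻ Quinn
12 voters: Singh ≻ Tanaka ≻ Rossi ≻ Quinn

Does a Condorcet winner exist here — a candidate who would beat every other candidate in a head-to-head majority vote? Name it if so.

Singh

Head-to-head results (29 voters total):
Quinn vs Tanaka: Tanaka wins 29–0.
Quinn vs Singh: Singh wins 29–0.
Quinn vs Rossi: Rossi wins 18–11.
Tanaka vs Singh: Singh wins 24–5.
Tanaka vs Rossi: Tanaka wins 23–6.
Singh vs Rossi: Singh wins 24–5.
Singh beats each rival — Quinn (29–0), Tanaka (24–5), Rossi (24–5) — so Singh is the Condorcet winner.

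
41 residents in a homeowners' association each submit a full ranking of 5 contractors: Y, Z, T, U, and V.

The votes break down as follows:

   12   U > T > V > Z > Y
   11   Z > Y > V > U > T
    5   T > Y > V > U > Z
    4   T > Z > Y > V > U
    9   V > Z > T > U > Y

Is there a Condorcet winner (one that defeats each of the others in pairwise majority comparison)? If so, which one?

No Condorcet winner

Head-to-head results (41 voters total):
Y vs Z: Z wins 36–5.
Y vs T: T wins 30–11.
Y vs U: U wins 21–20.
Y vs V: V wins 21–20.
Z vs T: T wins 21–20.
Z vs U: Z wins 24–17.
Z vs V: V wins 26–15.
T vs U: U wins 23–18.
T vs V: T wins 21–20.
U vs V: V wins 29–12.
No candidate beats all others: Z beats U beats T beats Z, a majority cycle.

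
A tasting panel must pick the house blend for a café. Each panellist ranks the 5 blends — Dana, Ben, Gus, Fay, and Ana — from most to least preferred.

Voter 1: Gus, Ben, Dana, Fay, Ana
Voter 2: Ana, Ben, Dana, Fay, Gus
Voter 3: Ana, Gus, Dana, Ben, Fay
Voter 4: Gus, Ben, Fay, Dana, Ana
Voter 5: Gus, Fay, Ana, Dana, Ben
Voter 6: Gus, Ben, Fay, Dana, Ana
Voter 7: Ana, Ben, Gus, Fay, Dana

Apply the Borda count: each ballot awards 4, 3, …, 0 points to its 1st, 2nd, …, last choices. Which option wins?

Borda scores:
  Dana: 2 + 2 + 2 + 1 + 1 + 1 + 0 = 9
  Ben: 3 + 3 + 1 + 3 + 0 + 3 + 3 = 16
  Gus: 4 + 0 + 3 + 4 + 4 + 4 + 2 = 21
  Fay: 1 + 1 + 0 + 2 + 3 + 2 + 1 = 10
  Ana: 0 + 4 + 4 + 0 + 2 + 0 + 4 = 14
Gus has the highest total.

Gus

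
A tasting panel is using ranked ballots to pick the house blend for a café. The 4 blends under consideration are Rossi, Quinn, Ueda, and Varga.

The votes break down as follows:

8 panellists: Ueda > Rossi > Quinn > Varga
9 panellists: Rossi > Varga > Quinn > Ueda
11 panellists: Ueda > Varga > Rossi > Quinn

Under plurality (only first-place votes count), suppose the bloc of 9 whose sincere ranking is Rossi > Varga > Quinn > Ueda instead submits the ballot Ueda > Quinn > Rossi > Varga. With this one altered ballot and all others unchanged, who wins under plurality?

Ueda

First-place totals with the altered ballot: Rossi 0, Quinn 0, Ueda 28, Varga 0.
The winner is unchanged: still Ueda.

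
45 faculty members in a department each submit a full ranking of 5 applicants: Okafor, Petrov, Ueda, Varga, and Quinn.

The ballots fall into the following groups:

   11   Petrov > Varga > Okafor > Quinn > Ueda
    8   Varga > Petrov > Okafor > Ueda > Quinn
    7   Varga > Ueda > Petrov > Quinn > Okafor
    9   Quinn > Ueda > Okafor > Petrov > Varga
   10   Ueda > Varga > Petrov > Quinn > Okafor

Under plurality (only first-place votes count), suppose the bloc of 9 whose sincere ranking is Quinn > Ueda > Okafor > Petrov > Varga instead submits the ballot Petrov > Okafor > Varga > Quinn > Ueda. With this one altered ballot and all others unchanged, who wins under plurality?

First-place totals with the altered ballot: Okafor 0, Petrov 20, Ueda 10, Varga 15, Quinn 0.
The switch changes the winner from Varga to Petrov.

Petrov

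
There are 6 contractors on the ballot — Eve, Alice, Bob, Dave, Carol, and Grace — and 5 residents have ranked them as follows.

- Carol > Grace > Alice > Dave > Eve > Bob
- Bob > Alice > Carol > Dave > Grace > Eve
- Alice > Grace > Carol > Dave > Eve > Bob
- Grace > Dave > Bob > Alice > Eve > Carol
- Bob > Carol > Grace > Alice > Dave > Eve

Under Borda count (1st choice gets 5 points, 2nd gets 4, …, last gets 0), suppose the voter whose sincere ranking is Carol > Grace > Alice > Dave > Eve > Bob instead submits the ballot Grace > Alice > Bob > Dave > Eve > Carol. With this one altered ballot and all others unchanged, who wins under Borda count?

Grace

Borda totals with the altered ballot: Eve 3, Alice 17, Bob 16, Dave 11, Carol 10, Grace 18.
The winner is unchanged: still Grace.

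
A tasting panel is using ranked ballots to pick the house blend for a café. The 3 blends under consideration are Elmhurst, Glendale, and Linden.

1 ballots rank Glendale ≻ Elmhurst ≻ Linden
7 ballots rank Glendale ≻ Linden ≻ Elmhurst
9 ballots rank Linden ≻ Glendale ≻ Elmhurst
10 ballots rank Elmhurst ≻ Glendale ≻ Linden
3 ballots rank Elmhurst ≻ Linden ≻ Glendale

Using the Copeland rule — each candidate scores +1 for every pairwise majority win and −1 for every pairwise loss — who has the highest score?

Glendale

Pairwise results:
  Elmhurst vs Glendale: Glendale wins 17–13.
  Elmhurst vs Linden: Linden wins 16–14.
  Glendale vs Linden: Glendale wins 18–12.
Copeland scores (wins − losses):
  Elmhurst: 0 − 2 = -2
  Glendale: 2 − 0 = 2
  Linden: 1 − 1 = 0
Glendale has the best Copeland score.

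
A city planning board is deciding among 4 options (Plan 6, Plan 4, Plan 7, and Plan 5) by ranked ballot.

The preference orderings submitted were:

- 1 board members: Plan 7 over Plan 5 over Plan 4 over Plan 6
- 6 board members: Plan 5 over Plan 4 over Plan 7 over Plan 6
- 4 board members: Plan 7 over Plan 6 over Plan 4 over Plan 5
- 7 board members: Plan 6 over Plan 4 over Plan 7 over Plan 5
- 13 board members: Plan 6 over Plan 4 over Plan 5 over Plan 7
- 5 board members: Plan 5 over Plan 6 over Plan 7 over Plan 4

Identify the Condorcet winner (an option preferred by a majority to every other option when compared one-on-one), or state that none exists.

Head-to-head results (36 voters total):
Plan 6 vs Plan 4: Plan 6 wins 29–7.
Plan 6 vs Plan 7: Plan 6 wins 25–11.
Plan 6 vs Plan 5: Plan 6 wins 24–12.
Plan 4 vs Plan 7: Plan 4 wins 26–10.
Plan 4 vs Plan 5: Plan 4 wins 24–12.
Plan 7 vs Plan 5: Plan 5 wins 24–12.
Plan 6 beats each rival — Plan 4 (29–7), Plan 7 (25–11), Plan 5 (24–12) — so Plan 6 is the Condorcet winner.

Plan 6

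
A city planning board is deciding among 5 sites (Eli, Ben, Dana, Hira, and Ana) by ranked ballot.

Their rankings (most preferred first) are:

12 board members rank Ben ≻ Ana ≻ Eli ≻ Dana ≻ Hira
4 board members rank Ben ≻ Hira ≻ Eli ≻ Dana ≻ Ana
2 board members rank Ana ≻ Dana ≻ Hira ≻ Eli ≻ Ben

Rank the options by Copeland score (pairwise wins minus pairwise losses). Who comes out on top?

Ben

Pairwise results:
  Eli vs Ben: Ben wins 16–2.
  Eli vs Dana: Eli wins 16–2.
  Eli vs Hira: Eli wins 12–6.
  Eli vs Ana: Ana wins 14–4.
  Ben vs Dana: Ben wins 16–2.
  Ben vs Hira: Ben wins 16–2.
  Ben vs Ana: Ben wins 16–2.
  Dana vs Hira: Dana wins 14–4.
  Dana vs Ana: Ana wins 14–4.
  Hira vs Ana: Ana wins 14–4.
Copeland scores (wins − losses):
  Eli: 2 − 2 = 0
  Ben: 4 − 0 = 4
  Dana: 1 − 3 = -2
  Hira: 0 − 4 = -4
  Ana: 3 − 1 = 2
Ben has the best Copeland score.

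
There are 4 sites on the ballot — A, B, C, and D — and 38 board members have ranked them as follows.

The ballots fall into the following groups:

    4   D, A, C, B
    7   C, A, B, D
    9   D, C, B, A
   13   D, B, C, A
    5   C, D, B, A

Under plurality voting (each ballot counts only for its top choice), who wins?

D

First-place vote totals:
  A: 0
  B: 0
  C: 12
  D: 26
D has the most first-place votes.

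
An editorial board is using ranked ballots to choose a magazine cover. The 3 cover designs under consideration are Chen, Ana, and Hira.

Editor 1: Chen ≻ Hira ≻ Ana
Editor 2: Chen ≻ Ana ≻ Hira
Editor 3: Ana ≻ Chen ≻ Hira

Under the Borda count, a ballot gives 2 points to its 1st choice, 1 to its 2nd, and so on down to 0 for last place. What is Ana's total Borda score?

Borda scores:
  Chen: 2 + 2 + 1 = 5
  Ana: 0 + 1 + 2 = 3
  Hira: 1 + 0 + 0 = 1

3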